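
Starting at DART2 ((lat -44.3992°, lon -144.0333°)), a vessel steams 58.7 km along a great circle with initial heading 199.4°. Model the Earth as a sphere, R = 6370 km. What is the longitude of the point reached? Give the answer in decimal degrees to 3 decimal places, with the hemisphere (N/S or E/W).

144.281°W

δ = d/R = 58.7/6370 = 0.009215 rad
φ₂ = arcsin(sin φ₁ cos δ + cos φ₁ sin δ cos θ)
   = arcsin(-0.69965·0.99996 + 0.71448·0.00921·-0.94322) = -44.89694°
λ₂ = λ₁ + atan2(sin θ sin δ cos φ₁, cos δ − sin φ₁ sin φ₂) = -144.28087°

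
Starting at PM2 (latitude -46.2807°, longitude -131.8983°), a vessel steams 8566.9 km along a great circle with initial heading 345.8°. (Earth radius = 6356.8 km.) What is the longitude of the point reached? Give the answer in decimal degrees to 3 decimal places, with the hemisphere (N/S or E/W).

147.863°W

δ = d/R = 8566.9/6356.8 = 1.347675 rad
φ₂ = arcsin(sin φ₁ cos δ + cos φ₁ sin δ cos θ)
   = arcsin(-0.72273·0.22127 + 0.69113·0.97521·0.96945) = 29.56940°
λ₂ = λ₁ + atan2(sin θ sin δ cos φ₁, cos δ − sin φ₁ sin φ₂) = -147.86326°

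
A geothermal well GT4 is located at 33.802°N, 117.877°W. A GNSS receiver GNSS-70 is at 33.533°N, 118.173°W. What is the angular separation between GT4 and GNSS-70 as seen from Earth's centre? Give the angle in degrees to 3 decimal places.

Δφ = -0.2690°,  Δλ = -0.2960°
a = sin²(Δφ/2) + cos φ₁ cos φ₂ sin²(Δλ/2) = 0.000010
c = 2·arcsin(√a) = 0.006366 rad = 0.3648°

0.365°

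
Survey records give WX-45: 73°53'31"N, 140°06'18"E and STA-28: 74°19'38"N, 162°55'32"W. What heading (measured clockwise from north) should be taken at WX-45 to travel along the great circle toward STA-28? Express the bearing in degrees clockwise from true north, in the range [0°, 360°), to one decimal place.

61.0°

WX-45: φ = +73.89194°, λ = +140.10500°
STA-28: φ = +74.32722°, λ = -162.92556°
Δλ = 56.9694°
y = sin Δλ · cos φ₂ = 0.226483
x = cos φ₁ sin φ₂ − sin φ₁ cos φ₂ cos Δλ = 0.125664
θ = atan2(y, x) = 60.9763° → 60.9763° (mod 360°)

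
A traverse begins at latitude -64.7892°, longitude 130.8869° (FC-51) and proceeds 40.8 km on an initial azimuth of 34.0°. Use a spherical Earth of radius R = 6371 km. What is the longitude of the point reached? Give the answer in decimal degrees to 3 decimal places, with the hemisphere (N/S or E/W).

δ = d/R = 40.8/6371 = 0.006404 rad
φ₂ = arcsin(sin φ₁ cos δ + cos φ₁ sin δ cos θ)
   = arcsin(-0.90475·0.99998 + 0.42595·0.00640·0.82904) = -64.48424°
λ₂ = λ₁ + atan2(sin θ sin δ cos φ₁, cos δ − sin φ₁ sin φ₂) = 131.36323°

131.363°E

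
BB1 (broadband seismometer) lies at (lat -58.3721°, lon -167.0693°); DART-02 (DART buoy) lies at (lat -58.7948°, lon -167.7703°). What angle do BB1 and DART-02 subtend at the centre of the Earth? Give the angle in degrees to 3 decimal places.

0.559°

Δφ = -0.4227°,  Δλ = -0.7010°
a = sin²(Δφ/2) + cos φ₁ cos φ₂ sin²(Δλ/2) = 0.000024
c = 2·arcsin(√a) = 0.009752 rad = 0.5587°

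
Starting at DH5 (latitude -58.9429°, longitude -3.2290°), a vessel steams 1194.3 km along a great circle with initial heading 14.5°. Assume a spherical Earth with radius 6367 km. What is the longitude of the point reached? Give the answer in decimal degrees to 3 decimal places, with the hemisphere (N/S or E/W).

0.808°E

δ = d/R = 1194.3/6367 = 0.187577 rad
φ₂ = arcsin(sin φ₁ cos δ + cos φ₁ sin δ cos θ)
   = arcsin(-0.85665·0.98246 + 0.51589·0.18648·0.96815) = -48.45962°
λ₂ = λ₁ + atan2(sin θ sin δ cos φ₁, cos δ − sin φ₁ sin φ₂) = 0.80839°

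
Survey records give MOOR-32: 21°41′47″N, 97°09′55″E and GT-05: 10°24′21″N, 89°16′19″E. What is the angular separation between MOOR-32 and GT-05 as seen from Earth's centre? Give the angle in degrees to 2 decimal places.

13.59°

MOOR-32: φ = +21.69639°, λ = +97.16528°
GT-05: φ = +10.40583°, λ = +89.27194°
Δφ = -11.2906°,  Δλ = -7.8933°
a = sin²(Δφ/2) + cos φ₁ cos φ₂ sin²(Δλ/2) = 0.014006
c = 2·arcsin(√a) = 0.237248 rad = 13.5933°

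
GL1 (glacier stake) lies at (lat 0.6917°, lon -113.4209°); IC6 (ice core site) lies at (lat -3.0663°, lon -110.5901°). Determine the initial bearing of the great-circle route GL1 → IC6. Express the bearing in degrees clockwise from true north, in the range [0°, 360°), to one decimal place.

Δλ = 2.8308°
y = sin Δλ · cos φ₂ = 0.049316
x = cos φ₁ sin φ₂ − sin φ₁ cos φ₂ cos Δλ = -0.065528
θ = atan2(y, x) = 143.0350° → 143.0350° (mod 360°)

143.0°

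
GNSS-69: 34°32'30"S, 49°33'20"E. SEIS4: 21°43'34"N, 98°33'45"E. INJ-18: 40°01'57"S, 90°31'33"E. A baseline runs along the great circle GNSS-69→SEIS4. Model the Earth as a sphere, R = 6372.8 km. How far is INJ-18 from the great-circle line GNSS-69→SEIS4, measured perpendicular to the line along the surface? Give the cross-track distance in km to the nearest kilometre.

GNSS-69: φ = -34.54167°, λ = +49.55556°
SEIS4: φ = +21.72611°, λ = +98.56250°
INJ-18: φ = -40.03250°, λ = +90.52583°
δ₁₃ = central angle GNSS-69→INJ-18 = 0.571813 rad  (haversine)
θ₁₃ = bearing GNSS-69→INJ-18 = 111.921°,  θ₁₂ = bearing GNSS-69→SEIS4 = 47.150°
dₓₜ = R·arcsin(sin δ₁₃ · sin(θ₁₃ − θ₁₂)) = 6372.8·arcsin(0.54116·sin(64.771°)) = 3260.069 km
|dₓₜ| = 3260.069 km

3260 km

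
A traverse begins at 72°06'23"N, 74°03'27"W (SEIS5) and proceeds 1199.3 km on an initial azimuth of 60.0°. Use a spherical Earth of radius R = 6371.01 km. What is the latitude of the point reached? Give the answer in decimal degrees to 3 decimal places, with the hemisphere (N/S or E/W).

SEIS5: φ = +72.10639°, λ = -74.05750°
δ = d/R = 1199.3/6371.01 = 0.188243 rad
φ₂ = arcsin(sin φ₁ cos δ + cos φ₁ sin δ cos θ)
   = arcsin(0.95163·0.98233 + 0.30725·0.18713·0.50000) = 74.48621°
λ₂ = λ₁ + atan2(sin θ sin δ cos φ₁, cos δ − sin φ₁ sin φ₂) = -36.76330°

74.486°N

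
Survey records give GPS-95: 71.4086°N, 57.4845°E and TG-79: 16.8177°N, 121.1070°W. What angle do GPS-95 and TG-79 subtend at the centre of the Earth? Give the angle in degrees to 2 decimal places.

Δφ = -54.5909°,  Δλ = -178.5915°
a = sin²(Δφ/2) + cos φ₁ cos φ₂ sin²(Δλ/2) = 0.515430
c = 2·arcsin(√a) = 1.601661 rad = 91.7684°

91.77°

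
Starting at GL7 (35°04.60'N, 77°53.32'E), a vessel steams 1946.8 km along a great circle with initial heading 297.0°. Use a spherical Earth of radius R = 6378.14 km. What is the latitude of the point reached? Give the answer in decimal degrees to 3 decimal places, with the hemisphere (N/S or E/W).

GL7: φ = +35.07667°, λ = +77.88867°
δ = d/R = 1946.8/6378.14 = 0.305230 rad
φ₂ = arcsin(sin φ₁ cos δ + cos φ₁ sin δ cos θ)
   = arcsin(0.57467·0.95378 + 0.81838·0.30051·0.45399) = 41.28168°
λ₂ = λ₁ + atan2(sin θ sin δ cos φ₁, cos δ − sin φ₁ sin φ₂) = 57.01487°

41.282°N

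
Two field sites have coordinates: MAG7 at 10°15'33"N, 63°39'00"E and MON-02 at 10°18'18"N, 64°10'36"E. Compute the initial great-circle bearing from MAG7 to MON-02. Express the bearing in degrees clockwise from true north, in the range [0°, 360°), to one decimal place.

MAG7: φ = +10.25917°, λ = +63.65000°
MON-02: φ = +10.30500°, λ = +64.17667°
Δλ = 0.5267°
y = sin Δλ · cos φ₂ = 0.009044
x = cos φ₁ sin φ₂ − sin φ₁ cos φ₂ cos Δλ = 0.000807
θ = atan2(y, x) = 84.8986° → 84.8986° (mod 360°)

84.9°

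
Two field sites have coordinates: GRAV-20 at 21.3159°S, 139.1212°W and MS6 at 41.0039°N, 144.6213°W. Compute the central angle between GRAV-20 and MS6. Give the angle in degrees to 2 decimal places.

Δφ = 62.3198°,  Δλ = -5.5001°
a = sin²(Δφ/2) + cos φ₁ cos φ₂ sin²(Δλ/2) = 0.269350
c = 2·arcsin(√a) = 1.091337 rad = 62.5290°

62.53°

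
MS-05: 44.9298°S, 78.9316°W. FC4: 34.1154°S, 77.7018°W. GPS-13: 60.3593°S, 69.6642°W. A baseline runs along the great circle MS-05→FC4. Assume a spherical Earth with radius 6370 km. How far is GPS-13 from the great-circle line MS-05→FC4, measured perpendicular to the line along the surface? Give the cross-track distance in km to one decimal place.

668.9 km

δ₁₃ = central angle MS-05→GPS-13 = 0.285970 rad  (haversine)
θ₁₃ = bearing MS-05→GPS-13 = 163.600°,  θ₁₂ = bearing MS-05→FC4 = 5.414°
dₓₜ = R·arcsin(sin δ₁₃ · sin(θ₁₃ − θ₁₂)) = 6370·arcsin(0.28209·sin(158.186°)) = 668.941 km
|dₓₜ| = 668.941 km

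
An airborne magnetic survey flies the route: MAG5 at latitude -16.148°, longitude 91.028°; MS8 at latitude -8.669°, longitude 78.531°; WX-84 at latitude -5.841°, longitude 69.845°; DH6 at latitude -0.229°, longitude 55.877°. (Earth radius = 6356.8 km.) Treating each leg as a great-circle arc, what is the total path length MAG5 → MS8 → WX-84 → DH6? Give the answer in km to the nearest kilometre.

MAG5→MS8: c = 0.249667 rad, d = 1587.08 km
MS8→WX-84: c = 0.158261 rad, d = 1006.03 km
WX-84→DH6: c = 0.262318 rad, d = 1667.51 km
Total = 1587.08 + 1006.03 + 1667.51 = 4260.62 km

4261 km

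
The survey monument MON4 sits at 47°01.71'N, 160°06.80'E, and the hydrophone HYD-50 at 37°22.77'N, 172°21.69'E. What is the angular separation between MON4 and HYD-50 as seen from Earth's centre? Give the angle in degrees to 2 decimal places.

13.21°

MON4: φ = +47.02850°, λ = +160.11333°
HYD-50: φ = +37.37950°, λ = +172.36150°
Δφ = -9.6490°,  Δλ = 12.2482°
a = sin²(Δφ/2) + cos φ₁ cos φ₂ sin²(Δλ/2) = 0.013238
c = 2·arcsin(√a) = 0.230624 rad = 13.2138°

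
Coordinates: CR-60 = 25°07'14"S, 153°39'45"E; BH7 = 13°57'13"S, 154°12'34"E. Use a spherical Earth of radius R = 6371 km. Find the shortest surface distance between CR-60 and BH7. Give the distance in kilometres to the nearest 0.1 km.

1243.0 km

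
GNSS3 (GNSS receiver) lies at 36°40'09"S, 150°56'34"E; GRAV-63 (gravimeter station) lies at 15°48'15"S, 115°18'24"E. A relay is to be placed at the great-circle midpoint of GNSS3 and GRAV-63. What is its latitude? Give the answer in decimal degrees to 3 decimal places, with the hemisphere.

27.360°S

GNSS3: φ = -36.66917°, λ = +150.94278°
GRAV-63: φ = -15.80417°, λ = +115.30667°
Bx = cos φ₂ cos Δλ = 0.782011,  By = cos φ₂ sin Δλ = -0.560611
φₘ = atan2(sin φ₁ + sin φ₂, √((cos φ₁ + Bx)² + By²)) = -27.36012°
λₘ = λ₁ + atan2(By, cos φ₁ + Bx) = 131.45407°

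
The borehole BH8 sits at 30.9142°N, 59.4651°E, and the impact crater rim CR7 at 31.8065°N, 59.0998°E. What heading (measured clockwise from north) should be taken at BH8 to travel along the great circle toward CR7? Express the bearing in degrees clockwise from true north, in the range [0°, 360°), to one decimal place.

Δλ = -0.3653°
y = sin Δλ · cos φ₂ = -0.005418
x = cos φ₁ sin φ₂ − sin φ₁ cos φ₂ cos Δλ = 0.015582
θ = atan2(y, x) = -19.1740° → 340.8260° (mod 360°)

340.8°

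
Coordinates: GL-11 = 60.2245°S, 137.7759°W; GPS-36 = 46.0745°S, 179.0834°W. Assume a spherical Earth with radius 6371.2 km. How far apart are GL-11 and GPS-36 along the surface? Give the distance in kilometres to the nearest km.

3100 km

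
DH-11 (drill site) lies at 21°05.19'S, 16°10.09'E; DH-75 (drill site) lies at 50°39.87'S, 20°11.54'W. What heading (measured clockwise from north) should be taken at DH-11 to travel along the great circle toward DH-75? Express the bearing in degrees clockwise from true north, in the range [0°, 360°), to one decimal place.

DH-11: φ = -21.08650°, λ = +16.16817°
DH-75: φ = -50.66450°, λ = -20.19233°
Δλ = -36.3605°
y = sin Δλ · cos φ₂ = -0.375793
x = cos φ₁ sin φ₂ − sin φ₁ cos φ₂ cos Δλ = -0.538008
θ = atan2(y, x) = -145.0661° → 214.9339° (mod 360°)

214.9°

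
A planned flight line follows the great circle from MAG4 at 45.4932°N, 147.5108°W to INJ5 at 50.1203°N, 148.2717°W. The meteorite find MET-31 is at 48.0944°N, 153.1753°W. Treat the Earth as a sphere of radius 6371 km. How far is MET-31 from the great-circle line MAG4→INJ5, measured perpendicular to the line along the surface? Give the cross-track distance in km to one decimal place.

δ₁₃ = central angle MAG4→MET-31 = 0.081467 rad  (haversine)
θ₁₃ = bearing MAG4→MET-31 = 305.893°,  θ₁₂ = bearing MAG4→INJ5 = 353.978°
dₓₜ = R·arcsin(sin δ₁₃ · sin(θ₁₃ − θ₁₂)) = 6371·arcsin(0.08138·sin(-48.084°)) = -386.033 km
|dₓₜ| = 386.033 km

386.0 km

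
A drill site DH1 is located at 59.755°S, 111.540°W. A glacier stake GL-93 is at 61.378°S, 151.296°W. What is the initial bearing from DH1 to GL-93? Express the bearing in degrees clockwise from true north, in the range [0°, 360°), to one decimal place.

248.0°

Δλ = -39.7560°
y = sin Δλ · cos φ₂ = -0.306348
x = cos φ₁ sin φ₂ − sin φ₁ cos φ₂ cos Δλ = -0.124009
θ = atan2(y, x) = -112.0380° → 247.9620° (mod 360°)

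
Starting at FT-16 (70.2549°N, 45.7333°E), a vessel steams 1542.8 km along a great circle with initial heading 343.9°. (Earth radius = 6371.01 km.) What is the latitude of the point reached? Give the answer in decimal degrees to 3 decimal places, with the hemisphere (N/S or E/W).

δ = d/R = 1542.8/6371.01 = 0.242159 rad
φ₂ = arcsin(sin φ₁ cos δ + cos φ₁ sin δ cos θ)
   = arcsin(0.94120·0.97082 + 0.33784·0.23980·0.96078) = 82.55885°
λ₂ = λ₁ + atan2(sin θ sin δ cos φ₁, cos δ − sin φ₁ sin φ₂) = 14.83723°

82.559°N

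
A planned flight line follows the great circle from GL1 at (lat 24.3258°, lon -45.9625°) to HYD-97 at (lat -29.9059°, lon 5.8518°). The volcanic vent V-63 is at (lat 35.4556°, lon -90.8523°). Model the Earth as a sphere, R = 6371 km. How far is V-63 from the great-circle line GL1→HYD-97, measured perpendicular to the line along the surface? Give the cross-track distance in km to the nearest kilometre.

1270 km

δ₁₃ = central angle GL1→V-63 = 0.700062 rad  (haversine)
θ₁₃ = bearing GL1→V-63 = 296.837°,  θ₁₂ = bearing GL1→HYD-97 = 134.734°
dₓₜ = R·arcsin(sin δ₁₃ · sin(θ₁₃ − θ₁₂)) = 6371·arcsin(0.64427·sin(162.102°)) = 1269.805 km
|dₓₜ| = 1269.805 km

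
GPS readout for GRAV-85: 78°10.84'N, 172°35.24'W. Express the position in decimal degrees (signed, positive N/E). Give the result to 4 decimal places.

lat: 78.1807° N → +78.1807°
lon: 172.5873° W → -172.5873°

+78.1807°, -172.5873°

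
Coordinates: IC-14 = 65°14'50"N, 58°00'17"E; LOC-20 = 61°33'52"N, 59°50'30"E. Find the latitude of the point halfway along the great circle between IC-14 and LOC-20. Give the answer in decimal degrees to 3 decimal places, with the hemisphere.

63.409°N

IC-14: φ = +65.24722°, λ = +58.00472°
LOC-20: φ = +61.56444°, λ = +59.84167°
Bx = cos φ₂ cos Δλ = 0.475925,  By = cos φ₂ sin Δλ = 0.015264
φₘ = atan2(sin φ₁ + sin φ₂, √((cos φ₁ + Bx)² + By²)) = 63.40877°
λₘ = λ₁ + atan2(By, cos φ₁ + Bx) = 58.98218°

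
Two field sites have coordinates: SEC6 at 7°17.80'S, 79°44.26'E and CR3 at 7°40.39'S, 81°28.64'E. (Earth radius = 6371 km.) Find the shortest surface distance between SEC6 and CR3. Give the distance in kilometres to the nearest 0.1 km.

SEC6: φ = -7.29667°, λ = +79.73767°
CR3: φ = -7.67317°, λ = +81.47733°
Δφ = -0.3765°,  Δλ = 1.7397°
a = sin²(Δφ/2) + cos φ₁ cos φ₂ sin²(Δλ/2) = 0.000237
c = 2·arcsin(√a) = 0.030813 rad = 1.7655°
d = R·c = 6371 × 0.030813 = 196.3 km

196.3 km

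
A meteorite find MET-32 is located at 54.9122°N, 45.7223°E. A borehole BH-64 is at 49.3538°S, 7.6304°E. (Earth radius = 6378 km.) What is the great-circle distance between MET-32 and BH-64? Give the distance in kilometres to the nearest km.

12138 km

Δφ = -104.2660°,  Δλ = -38.0919°
a = sin²(Δφ/2) + cos φ₁ cos φ₂ sin²(Δλ/2) = 0.663085
c = 2·arcsin(√a) = 1.903046 rad = 109.0365°
d = R·c = 6378 × 1.903046 = 12137.6 km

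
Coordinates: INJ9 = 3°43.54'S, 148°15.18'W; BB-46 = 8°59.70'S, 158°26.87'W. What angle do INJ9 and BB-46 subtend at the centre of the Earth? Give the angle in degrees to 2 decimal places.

INJ9: φ = -3.72567°, λ = -148.25300°
BB-46: φ = -8.99500°, λ = -158.44783°
Δφ = -5.2693°,  Δλ = -10.1948°
a = sin²(Δφ/2) + cos φ₁ cos φ₂ sin²(Δλ/2) = 0.009894
c = 2·arcsin(√a) = 0.199263 rad = 11.4169°

11.42°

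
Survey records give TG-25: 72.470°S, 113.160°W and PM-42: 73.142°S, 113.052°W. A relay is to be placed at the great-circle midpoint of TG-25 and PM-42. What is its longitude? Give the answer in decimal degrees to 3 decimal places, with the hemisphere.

Bx = cos φ₂ cos Δλ = 0.290000,  By = cos φ₂ sin Δλ = 0.000547
φₘ = atan2(sin φ₁ + sin φ₂, √((cos φ₁ + Bx)² + By²)) = -72.80601°
λₘ = λ₁ + atan2(By, cos φ₁ + Bx) = -113.10702°

113.107°W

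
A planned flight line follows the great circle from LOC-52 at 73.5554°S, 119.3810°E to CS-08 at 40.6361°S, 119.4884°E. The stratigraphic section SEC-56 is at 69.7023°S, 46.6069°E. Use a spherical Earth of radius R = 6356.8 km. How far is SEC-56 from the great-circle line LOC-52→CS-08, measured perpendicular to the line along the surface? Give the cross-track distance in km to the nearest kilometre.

δ₁₃ = central angle LOC-52→SEC-56 = 0.380124 rad  (haversine)
θ₁₃ = bearing LOC-52→SEC-56 = 243.254°,  θ₁₂ = bearing LOC-52→CS-08 = 0.150°
dₓₜ = R·arcsin(sin δ₁₃ · sin(θ₁₃ − θ₁₂)) = 6356.8·arcsin(0.37104·sin(243.104°)) = -2143.873 km
|dₓₜ| = 2143.873 km

2144 km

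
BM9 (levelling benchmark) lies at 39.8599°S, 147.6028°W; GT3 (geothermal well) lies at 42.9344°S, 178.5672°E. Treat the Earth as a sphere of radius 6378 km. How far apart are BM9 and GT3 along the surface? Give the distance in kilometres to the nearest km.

Δφ = -3.0745°,  Δλ = -33.8300°
a = sin²(Δφ/2) + cos φ₁ cos φ₂ sin²(Δλ/2) = 0.048295
c = 2·arcsin(√a) = 0.443138 rad = 25.3899°
d = R·c = 6378 × 0.443138 = 2826.3 km

2826 km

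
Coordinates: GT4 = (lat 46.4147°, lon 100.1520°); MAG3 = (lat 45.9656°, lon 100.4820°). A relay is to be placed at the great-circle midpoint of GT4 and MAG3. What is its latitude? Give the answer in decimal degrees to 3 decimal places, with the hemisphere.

46.190°N

Bx = cos φ₂ cos Δλ = 0.695079,  By = cos φ₂ sin Δλ = 0.004003
φₘ = atan2(sin φ₁ + sin φ₂, √((cos φ₁ + Bx)² + By²)) = 46.19027°
λₘ = λ₁ + atan2(By, cos φ₁ + Bx) = 100.31767°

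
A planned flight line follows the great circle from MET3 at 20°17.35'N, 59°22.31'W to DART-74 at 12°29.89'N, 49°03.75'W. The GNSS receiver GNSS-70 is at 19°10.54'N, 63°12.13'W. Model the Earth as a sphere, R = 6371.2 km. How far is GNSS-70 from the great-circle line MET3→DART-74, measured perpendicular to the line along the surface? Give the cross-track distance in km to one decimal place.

335.8 km

MET3: φ = +20.28917°, λ = -59.37183°
DART-74: φ = +12.49817°, λ = -49.06250°
GNSS-70: φ = +19.17567°, λ = -63.20217°
δ₁₃ = central angle MET3→GNSS-70 = 0.065856 rad  (haversine)
θ₁₃ = bearing MET3→GNSS-70 = 253.490°,  θ₁₂ = bearing MET3→DART-74 = 126.671°
dₓₜ = R·arcsin(sin δ₁₃ · sin(θ₁₃ − θ₁₂)) = 6371.2·arcsin(0.06581·sin(126.820°)) = 335.801 km
|dₓₜ| = 335.801 km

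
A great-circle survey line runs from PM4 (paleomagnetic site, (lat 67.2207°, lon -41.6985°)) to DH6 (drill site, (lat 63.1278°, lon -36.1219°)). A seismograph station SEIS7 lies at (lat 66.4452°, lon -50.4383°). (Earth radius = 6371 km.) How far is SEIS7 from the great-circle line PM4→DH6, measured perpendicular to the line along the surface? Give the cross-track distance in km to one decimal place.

358.6 km

δ₁₃ = central angle PM4→SEIS7 = 0.061462 rad  (haversine)
θ₁₃ = bearing PM4→SEIS7 = 261.333°,  θ₁₂ = bearing PM4→DH6 = 147.670°
dₓₜ = R·arcsin(sin δ₁₃ · sin(θ₁₃ − θ₁₂)) = 6371·arcsin(0.06142·sin(113.662°)) = 358.619 km
|dₓₜ| = 358.619 km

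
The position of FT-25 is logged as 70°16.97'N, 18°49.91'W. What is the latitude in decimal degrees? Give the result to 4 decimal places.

70° + 16.97′/60 = 70 + 0.28283 = 70.2828°

70.2828°N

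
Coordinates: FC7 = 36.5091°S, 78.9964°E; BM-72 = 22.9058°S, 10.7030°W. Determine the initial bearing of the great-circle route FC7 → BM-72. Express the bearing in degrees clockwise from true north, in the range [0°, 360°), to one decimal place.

251.4°

Δλ = -89.6994°
y = sin Δλ · cos φ₂ = -0.921133
x = cos φ₁ sin φ₂ − sin φ₁ cos φ₂ cos Δλ = -0.309963
θ = atan2(y, x) = -108.5982° → 251.4018° (mod 360°)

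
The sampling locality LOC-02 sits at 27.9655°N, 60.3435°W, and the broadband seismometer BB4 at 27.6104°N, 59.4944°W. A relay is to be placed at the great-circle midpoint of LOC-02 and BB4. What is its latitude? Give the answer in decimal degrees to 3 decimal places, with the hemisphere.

27.789°N

Bx = cos φ₂ cos Δλ = 0.886022,  By = cos φ₂ sin Δλ = 0.013131
φₘ = atan2(sin φ₁ + sin φ₂, √((cos φ₁ + Bx)² + By²)) = 27.78860°
λₘ = λ₁ + atan2(By, cos φ₁ + Bx) = -59.91826°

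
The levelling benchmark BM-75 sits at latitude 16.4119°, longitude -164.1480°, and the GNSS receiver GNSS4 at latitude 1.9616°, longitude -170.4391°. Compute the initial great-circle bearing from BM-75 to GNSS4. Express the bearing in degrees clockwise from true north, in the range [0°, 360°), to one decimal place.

203.8°

Δλ = -6.2911°
y = sin Δλ · cos φ₂ = -0.109516
x = cos φ₁ sin φ₂ − sin φ₁ cos φ₂ cos Δλ = -0.247840
θ = atan2(y, x) = -156.1603° → 203.8397° (mod 360°)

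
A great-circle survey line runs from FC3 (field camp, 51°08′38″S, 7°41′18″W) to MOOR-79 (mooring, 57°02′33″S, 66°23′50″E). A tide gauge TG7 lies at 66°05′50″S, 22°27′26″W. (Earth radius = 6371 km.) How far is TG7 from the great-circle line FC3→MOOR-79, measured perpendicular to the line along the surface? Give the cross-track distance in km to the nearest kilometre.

FC3: φ = -51.14389°, λ = -7.68833°
MOOR-79: φ = -57.04250°, λ = +66.39722°
TG7: φ = -66.09722°, λ = -22.45722°
δ₁₃ = central angle FC3→TG7 = 0.291764 rad  (haversine)
θ₁₃ = bearing FC3→TG7 = 201.045°,  θ₁₂ = bearing FC3→MOOR-79 = 128.102°
dₓₜ = R·arcsin(sin δ₁₃ · sin(θ₁₃ − θ₁₂)) = 6371·arcsin(0.28764·sin(72.942°)) = 1774.820 km
|dₓₜ| = 1774.820 km

1775 km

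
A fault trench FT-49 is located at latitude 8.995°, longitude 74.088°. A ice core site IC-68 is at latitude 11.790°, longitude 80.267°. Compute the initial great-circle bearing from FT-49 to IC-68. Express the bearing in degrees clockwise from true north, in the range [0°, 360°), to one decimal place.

64.8°

Δλ = 6.1790°
y = sin Δλ · cos φ₂ = 0.105364
x = cos φ₁ sin φ₂ − sin φ₁ cos φ₂ cos Δλ = 0.049652
θ = atan2(y, x) = 64.7683° → 64.7683° (mod 360°)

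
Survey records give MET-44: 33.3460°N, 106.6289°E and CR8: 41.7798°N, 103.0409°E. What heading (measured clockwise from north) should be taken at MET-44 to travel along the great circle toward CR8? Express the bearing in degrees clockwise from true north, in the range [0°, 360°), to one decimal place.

Δλ = -3.5880°
y = sin Δλ · cos φ₂ = -0.046668
x = cos φ₁ sin φ₂ − sin φ₁ cos φ₂ cos Δλ = 0.147470
θ = atan2(y, x) = -17.5603° → 342.4397° (mod 360°)

342.4°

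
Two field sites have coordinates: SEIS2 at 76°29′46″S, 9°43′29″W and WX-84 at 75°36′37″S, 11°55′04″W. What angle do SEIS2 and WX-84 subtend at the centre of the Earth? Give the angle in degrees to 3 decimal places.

SEIS2: φ = -76.49611°, λ = -9.72472°
WX-84: φ = -75.61028°, λ = -11.91778°
Δφ = 0.8858°,  Δλ = -2.1931°
a = sin²(Δφ/2) + cos φ₁ cos φ₂ sin²(Δλ/2) = 0.000081
c = 2·arcsin(√a) = 0.018001 rad = 1.0314°

1.031°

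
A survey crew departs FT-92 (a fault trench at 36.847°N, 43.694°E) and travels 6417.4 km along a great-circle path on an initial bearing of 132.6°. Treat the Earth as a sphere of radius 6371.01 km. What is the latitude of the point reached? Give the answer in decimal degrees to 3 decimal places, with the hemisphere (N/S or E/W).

7.908°S

δ = d/R = 6417.4/6371.01 = 1.007281 rad
φ₂ = arcsin(sin φ₁ cos δ + cos φ₁ sin δ cos θ)
   = arcsin(0.59968·0.53416 + 0.80024·0.84538·-0.67688) = -7.90823°
λ₂ = λ₁ + atan2(sin θ sin δ cos φ₁, cos δ − sin φ₁ sin φ₂) = 82.61577°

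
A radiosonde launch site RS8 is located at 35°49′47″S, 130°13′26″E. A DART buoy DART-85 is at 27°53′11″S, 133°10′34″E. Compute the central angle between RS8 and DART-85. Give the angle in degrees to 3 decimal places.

RS8: φ = -35.82972°, λ = +130.22389°
DART-85: φ = -27.88639°, λ = +133.17611°
Δφ = 7.9433°,  Δλ = 2.9522°
a = sin²(Δφ/2) + cos φ₁ cos φ₂ sin²(Δλ/2) = 0.005273
c = 2·arcsin(√a) = 0.145358 rad = 8.3284°

8.328°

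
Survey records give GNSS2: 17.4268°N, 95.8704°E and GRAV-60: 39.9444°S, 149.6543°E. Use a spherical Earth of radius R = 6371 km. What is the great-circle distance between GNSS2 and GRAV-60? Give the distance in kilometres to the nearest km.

Δφ = -57.3712°,  Δλ = 53.7839°
a = sin²(Δφ/2) + cos φ₁ cos φ₂ sin²(Δλ/2) = 0.380051
c = 2·arcsin(√a) = 1.328537 rad = 76.1195°
d = R·c = 6371 × 1.328537 = 8464.1 km

8464 km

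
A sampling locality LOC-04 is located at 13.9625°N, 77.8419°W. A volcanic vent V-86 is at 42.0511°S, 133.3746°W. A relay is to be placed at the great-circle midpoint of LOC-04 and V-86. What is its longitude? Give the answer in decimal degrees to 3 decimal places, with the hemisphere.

101.601°W

Bx = cos φ₂ cos Δλ = 0.420234,  By = cos φ₂ sin Δλ = -0.612193
φₘ = atan2(sin φ₁ + sin φ₂, √((cos φ₁ + Bx)² + By²)) = -15.74899°
λₘ = λ₁ + atan2(By, cos φ₁ + Bx) = -101.60141°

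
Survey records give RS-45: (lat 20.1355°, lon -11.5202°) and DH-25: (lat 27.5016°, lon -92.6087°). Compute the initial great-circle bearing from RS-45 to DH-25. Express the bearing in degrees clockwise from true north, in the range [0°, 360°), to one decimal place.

Δλ = -81.0885°
y = sin Δλ · cos φ₂ = -0.876291
x = cos φ₁ sin φ₂ − sin φ₁ cos φ₂ cos Δλ = 0.386250
θ = atan2(y, x) = -66.2131° → 293.7869° (mod 360°)

293.8°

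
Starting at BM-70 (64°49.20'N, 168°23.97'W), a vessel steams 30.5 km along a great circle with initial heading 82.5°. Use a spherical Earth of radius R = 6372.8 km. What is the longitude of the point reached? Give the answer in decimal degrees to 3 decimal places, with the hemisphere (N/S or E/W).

167.760°W

BM-70: φ = +64.82000°, λ = -168.39950°
δ = d/R = 30.5/6372.8 = 0.004786 rad
φ₂ = arcsin(sin φ₁ cos δ + cos φ₁ sin δ cos θ)
   = arcsin(0.90498·0.99999 + 0.42546·0.00479·0.13053) = 64.85442°
λ₂ = λ₁ + atan2(sin θ sin δ cos φ₁, cos δ − sin φ₁ sin φ₂) = -167.75967°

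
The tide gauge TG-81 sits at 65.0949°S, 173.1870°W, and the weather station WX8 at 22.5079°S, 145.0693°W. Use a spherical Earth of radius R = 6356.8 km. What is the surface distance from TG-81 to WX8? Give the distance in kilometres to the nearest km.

Δφ = 42.5870°,  Δλ = 28.1177°
a = sin²(Δφ/2) + cos φ₁ cos φ₂ sin²(Δλ/2) = 0.154832
c = 2·arcsin(√a) = 0.808842 rad = 46.3432°
d = R·c = 6356.8 × 0.808842 = 5141.6 km

5142 km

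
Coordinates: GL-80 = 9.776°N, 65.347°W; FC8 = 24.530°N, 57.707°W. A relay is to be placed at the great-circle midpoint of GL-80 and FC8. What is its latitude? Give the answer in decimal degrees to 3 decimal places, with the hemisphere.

17.189°N

Bx = cos φ₂ cos Δλ = 0.901668,  By = cos φ₂ sin Δλ = 0.120949
φₘ = atan2(sin φ₁ + sin φ₂, √((cos φ₁ + Bx)² + By²)) = 17.18889°
λₘ = λ₁ + atan2(By, cos φ₁ + Bx) = -61.67988°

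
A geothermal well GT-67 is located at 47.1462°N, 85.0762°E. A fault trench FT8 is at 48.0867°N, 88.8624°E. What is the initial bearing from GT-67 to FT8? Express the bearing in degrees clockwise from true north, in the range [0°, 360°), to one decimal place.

Δλ = 3.7862°
y = sin Δλ · cos φ₂ = 0.044111
x = cos φ₁ sin φ₂ − sin φ₁ cos φ₂ cos Δλ = 0.017483
θ = atan2(y, x) = 68.3795° → 68.3795° (mod 360°)

68.4°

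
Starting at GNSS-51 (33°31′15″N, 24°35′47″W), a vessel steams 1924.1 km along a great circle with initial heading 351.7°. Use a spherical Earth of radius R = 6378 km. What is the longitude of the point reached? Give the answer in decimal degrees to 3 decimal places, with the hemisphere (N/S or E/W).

GNSS-51: φ = +33.52083°, λ = -24.59639°
δ = d/R = 1924.1/6378 = 0.301678 rad
φ₂ = arcsin(sin φ₁ cos δ + cos φ₁ sin δ cos θ)
   = arcsin(0.55224·0.95484 + 0.83369·0.29712·0.98953) = 50.57105°
λ₂ = λ₁ + atan2(sin θ sin δ cos φ₁, cos δ − sin φ₁ sin φ₂) = -28.46868°

28.469°W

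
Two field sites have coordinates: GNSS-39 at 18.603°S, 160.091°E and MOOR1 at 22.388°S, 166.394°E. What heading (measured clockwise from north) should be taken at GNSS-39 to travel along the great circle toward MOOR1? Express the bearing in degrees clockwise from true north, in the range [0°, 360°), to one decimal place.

Δλ = 6.3030°
y = sin Δλ · cos φ₂ = 0.101511
x = cos φ₁ sin φ₂ − sin φ₁ cos φ₂ cos Δλ = -0.067796
θ = atan2(y, x) = 123.7375° → 123.7375° (mod 360°)

123.7°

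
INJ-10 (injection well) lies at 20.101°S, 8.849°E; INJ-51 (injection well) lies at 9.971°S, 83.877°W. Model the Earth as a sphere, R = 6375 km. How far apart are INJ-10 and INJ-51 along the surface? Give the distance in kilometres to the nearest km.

9915 km

Δφ = 10.1300°,  Δλ = -92.7260°
a = sin²(Δφ/2) + cos φ₁ cos φ₂ sin²(Δλ/2) = 0.492240
c = 2·arcsin(√a) = 1.555276 rad = 89.1108°
d = R·c = 6375 × 1.555276 = 9914.9 km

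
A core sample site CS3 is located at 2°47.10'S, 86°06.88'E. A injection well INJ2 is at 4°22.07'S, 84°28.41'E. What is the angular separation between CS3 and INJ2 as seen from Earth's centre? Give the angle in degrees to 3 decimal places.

CS3: φ = -2.78500°, λ = +86.11467°
INJ2: φ = -4.36783°, λ = +84.47350°
Δφ = -1.5828°,  Δλ = -1.6412°
a = sin²(Δφ/2) + cos φ₁ cos φ₂ sin²(Δλ/2) = 0.000395
c = 2·arcsin(√a) = 0.039754 rad = 2.2777°

2.278°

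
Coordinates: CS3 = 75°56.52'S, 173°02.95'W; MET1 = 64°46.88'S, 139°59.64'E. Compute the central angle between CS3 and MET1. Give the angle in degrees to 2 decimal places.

CS3: φ = -75.94200°, λ = -173.04917°
MET1: φ = -64.78133°, λ = +139.99400°
Δφ = 11.1607°,  Δλ = -46.9568°
a = sin²(Δφ/2) + cos φ₁ cos φ₂ sin²(Δλ/2) = 0.025883
c = 2·arcsin(√a) = 0.323169 rad = 18.5162°

18.52°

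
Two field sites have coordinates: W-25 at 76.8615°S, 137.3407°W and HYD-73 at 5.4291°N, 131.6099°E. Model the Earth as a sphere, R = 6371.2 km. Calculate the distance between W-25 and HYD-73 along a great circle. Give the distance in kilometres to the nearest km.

10622 km

Δφ = 82.2906°,  Δλ = -91.0494°
a = sin²(Δφ/2) + cos φ₁ cos φ₂ sin²(Δλ/2) = 0.548141
c = 2·arcsin(√a) = 1.667227 rad = 95.5251°
d = R·c = 6371.2 × 1.667227 = 10622.2 km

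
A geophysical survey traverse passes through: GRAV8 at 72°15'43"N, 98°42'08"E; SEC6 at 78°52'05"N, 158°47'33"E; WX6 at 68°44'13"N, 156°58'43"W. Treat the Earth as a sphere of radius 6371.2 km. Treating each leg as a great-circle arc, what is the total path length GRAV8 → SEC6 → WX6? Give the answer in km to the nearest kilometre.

GRAV8: φ = +72.26194°, λ = +98.70222°
SEC6: φ = +78.86806°, λ = +158.79250°
WX6: φ = +68.73694°, λ = -156.97861°
GRAV8→SEC6: c = 0.269630 rad, d = 1717.87 km
SEC6→WX6: c = 0.267017 rad, d = 1701.22 km
Total = 1717.87 + 1701.22 = 3419.09 km

3419 km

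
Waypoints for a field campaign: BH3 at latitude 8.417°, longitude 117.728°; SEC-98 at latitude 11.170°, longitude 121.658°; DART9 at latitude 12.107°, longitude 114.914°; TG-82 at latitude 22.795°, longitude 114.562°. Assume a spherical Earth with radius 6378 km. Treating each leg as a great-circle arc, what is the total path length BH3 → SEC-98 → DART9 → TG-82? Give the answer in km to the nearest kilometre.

BH3→SEC-98: c = 0.082924 rad, d = 528.89 km
SEC-98→DART9: c = 0.116435 rad, d = 742.62 km
DART9→TG-82: c = 0.186632 rad, d = 1190.34 km
Total = 528.89 + 742.62 + 1190.34 = 2461.85 km

2462 km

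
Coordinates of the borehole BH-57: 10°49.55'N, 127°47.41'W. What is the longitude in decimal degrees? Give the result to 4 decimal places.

127° + 47.41′/60 = 127 + 0.79017 = 127.7902°

127.7902°W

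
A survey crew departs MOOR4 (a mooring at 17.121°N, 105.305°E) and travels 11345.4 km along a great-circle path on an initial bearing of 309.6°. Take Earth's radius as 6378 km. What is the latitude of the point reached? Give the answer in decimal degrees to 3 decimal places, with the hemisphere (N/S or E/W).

δ = d/R = 11345.4/6378 = 1.778833 rad
φ₂ = arcsin(sin φ₁ cos δ + cos φ₁ sin δ cos θ)
   = arcsin(0.29439·-0.20654 + 0.95569·0.97844·0.63742) = 32.36008°
λ₂ = λ₁ + atan2(sin θ sin δ cos φ₁, cos δ − sin φ₁ sin φ₂) = -11.50532°

32.360°N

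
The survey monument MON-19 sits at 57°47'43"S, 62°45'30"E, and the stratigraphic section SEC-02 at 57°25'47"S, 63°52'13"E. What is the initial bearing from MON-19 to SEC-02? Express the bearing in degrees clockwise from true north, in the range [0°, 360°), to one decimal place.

58.9°

MON-19: φ = -57.79528°, λ = +62.75833°
SEC-02: φ = -57.42972°, λ = +63.87028°
Δλ = 1.1119°
y = sin Δλ · cos φ₂ = 0.010447
x = cos φ₁ sin φ₂ − sin φ₁ cos φ₂ cos Δλ = 0.006294
θ = atan2(y, x) = 58.9306° → 58.9306° (mod 360°)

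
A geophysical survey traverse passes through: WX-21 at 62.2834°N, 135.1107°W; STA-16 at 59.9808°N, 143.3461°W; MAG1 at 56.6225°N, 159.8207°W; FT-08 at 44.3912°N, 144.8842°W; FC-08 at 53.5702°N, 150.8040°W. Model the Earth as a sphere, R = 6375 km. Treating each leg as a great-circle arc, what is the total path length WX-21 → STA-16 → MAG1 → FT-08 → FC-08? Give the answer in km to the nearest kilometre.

WX-21→STA-16: c = 0.080107 rad, d = 510.68 km
STA-16→MAG1: c = 0.161526 rad, d = 1029.73 km
MAG1→FT-08: c = 0.269075 rad, d = 1715.35 km
FT-08→FC-08: c = 0.173817 rad, d = 1108.08 km
Total = 510.68 + 1029.73 + 1715.35 + 1108.08 = 4363.84 km

4364 km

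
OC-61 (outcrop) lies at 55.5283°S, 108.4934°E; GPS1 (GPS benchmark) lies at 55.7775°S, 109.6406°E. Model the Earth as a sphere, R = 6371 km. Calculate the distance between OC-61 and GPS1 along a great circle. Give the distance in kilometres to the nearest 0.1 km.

Δφ = -0.2492°,  Δλ = 1.1472°
a = sin²(Δφ/2) + cos φ₁ cos φ₂ sin²(Δλ/2) = 0.000037
c = 2·arcsin(√a) = 0.012105 rad = 0.6936°
d = R·c = 6371 × 0.012105 = 77.1 km

77.1 km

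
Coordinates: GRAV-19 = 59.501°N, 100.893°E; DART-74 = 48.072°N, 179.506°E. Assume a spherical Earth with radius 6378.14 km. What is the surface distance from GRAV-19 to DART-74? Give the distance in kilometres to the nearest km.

5001 km

Δφ = -11.4290°,  Δλ = 78.6130°
a = sin²(Δφ/2) + cos φ₁ cos φ₂ sin²(Δλ/2) = 0.146000
c = 2·arcsin(√a) = 0.784133 rad = 44.9275°
d = R·c = 6378.14 × 0.784133 = 5001.3 km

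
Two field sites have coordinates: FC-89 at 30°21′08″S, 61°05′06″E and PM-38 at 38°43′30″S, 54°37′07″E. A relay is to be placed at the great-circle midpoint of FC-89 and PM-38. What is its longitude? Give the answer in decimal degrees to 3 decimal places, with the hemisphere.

FC-89: φ = -30.35222°, λ = +61.08500°
PM-38: φ = -38.72500°, λ = +54.61861°
Bx = cos φ₂ cos Δλ = 0.775194,  By = cos φ₂ sin Δλ = -0.087862
φₘ = atan2(sin φ₁ + sin φ₂, √((cos φ₁ + Bx)² + By²)) = -34.58114°
λₘ = λ₁ + atan2(By, cos φ₁ + Bx) = 58.01486°

58.015°E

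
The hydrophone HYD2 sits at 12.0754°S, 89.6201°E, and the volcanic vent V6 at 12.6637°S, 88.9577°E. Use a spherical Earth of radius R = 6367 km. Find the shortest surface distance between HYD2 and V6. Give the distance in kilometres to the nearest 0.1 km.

Δφ = -0.5883°,  Δλ = -0.6624°
a = sin²(Δφ/2) + cos φ₁ cos φ₂ sin²(Δλ/2) = 0.000058
c = 2·arcsin(√a) = 0.015263 rad = 0.8745°
d = R·c = 6367 × 0.015263 = 97.2 km

97.2 km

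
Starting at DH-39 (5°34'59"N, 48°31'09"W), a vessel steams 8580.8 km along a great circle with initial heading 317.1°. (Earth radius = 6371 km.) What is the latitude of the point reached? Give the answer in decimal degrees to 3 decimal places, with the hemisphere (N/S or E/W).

47.094°N

DH-39: φ = +5.58306°, λ = -48.51917°
δ = d/R = 8580.8/6371 = 1.346853 rad
φ₂ = arcsin(sin φ₁ cos δ + cos φ₁ sin δ cos θ)
   = arcsin(0.09729·0.22208 + 0.99526·0.97503·0.73254) = 47.09370°
λ₂ = λ₁ + atan2(sin θ sin δ cos φ₁, cos δ − sin φ₁ sin φ₂) = -125.65842°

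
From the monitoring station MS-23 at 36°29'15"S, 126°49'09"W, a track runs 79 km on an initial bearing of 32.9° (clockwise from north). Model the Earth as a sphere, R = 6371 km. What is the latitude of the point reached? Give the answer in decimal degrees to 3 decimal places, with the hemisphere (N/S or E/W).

35.890°S

MS-23: φ = -36.48750°, λ = -126.81917°
δ = d/R = 79/6371 = 0.012400 rad
φ₂ = arcsin(sin φ₁ cos δ + cos φ₁ sin δ cos θ)
   = arcsin(-0.59465·0.99992 + 0.80399·0.01240·0.83962) = -35.89003°
λ₂ = λ₁ + atan2(sin θ sin δ cos φ₁, cos δ − sin φ₁ sin φ₂) = -126.34283°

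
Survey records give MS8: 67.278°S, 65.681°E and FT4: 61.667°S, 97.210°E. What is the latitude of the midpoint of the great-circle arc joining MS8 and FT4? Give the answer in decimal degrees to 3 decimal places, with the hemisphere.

65.307°S

Bx = cos φ₂ cos Δλ = 0.404533,  By = cos φ₂ sin Δλ = 0.248180
φₘ = atan2(sin φ₁ + sin φ₂, √((cos φ₁ + Bx)² + By²)) = -65.30728°
λₘ = λ₁ + atan2(By, cos φ₁ + Bx) = 83.10477°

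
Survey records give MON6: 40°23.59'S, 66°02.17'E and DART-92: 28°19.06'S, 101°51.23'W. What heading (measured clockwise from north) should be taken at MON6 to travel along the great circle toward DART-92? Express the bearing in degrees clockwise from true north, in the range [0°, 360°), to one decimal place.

MON6: φ = -40.39317°, λ = +66.03617°
DART-92: φ = -28.31767°, λ = -101.85383°
Δλ = -167.8900°
y = sin Δλ · cos φ₂ = -0.184684
x = cos φ₁ sin φ₂ − sin φ₁ cos φ₂ cos Δλ = -0.919065
θ = atan2(y, x) = -168.6379° → 191.3621° (mod 360°)

191.4°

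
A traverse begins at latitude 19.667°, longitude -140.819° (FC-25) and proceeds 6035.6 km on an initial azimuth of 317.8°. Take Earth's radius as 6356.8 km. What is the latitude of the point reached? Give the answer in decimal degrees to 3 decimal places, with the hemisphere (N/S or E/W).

49.741°N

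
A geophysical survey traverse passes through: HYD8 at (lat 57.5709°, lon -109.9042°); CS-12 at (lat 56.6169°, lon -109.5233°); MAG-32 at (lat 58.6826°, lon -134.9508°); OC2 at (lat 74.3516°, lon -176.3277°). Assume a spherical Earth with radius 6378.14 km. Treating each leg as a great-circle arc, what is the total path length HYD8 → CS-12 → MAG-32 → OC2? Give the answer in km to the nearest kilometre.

HYD8→CS-12: c = 0.017038 rad, d = 108.67 km
CS-12→MAG-32: c = 0.238704 rad, d = 1522.49 km
MAG-32→OC2: c = 0.382216 rad, d = 2437.82 km
Total = 108.67 + 1522.49 + 2437.82 = 4068.98 km

4069 km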